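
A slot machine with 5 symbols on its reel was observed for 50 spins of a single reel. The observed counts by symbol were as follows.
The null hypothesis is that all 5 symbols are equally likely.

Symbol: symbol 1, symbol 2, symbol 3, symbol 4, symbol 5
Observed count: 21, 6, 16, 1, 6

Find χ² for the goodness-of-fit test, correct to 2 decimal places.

27.00

Under H₀ each category has probability 1/5, so each expected count is 50/5 = 10.
χ² = (21−10)²/10 + (6−10)²/10 + (16−10)²/10 + (1−10)²/10 + (6−10)²/10
   = 12.100 + 1.600 + 3.600 + 8.100 + 1.600
Sum = 27.00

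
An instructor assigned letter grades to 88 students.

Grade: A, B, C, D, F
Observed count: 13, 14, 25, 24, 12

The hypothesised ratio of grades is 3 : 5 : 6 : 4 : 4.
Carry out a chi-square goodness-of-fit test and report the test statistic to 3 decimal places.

Ratio total = 22. Expected counts: 88×3/22 = 12, 88×5/22 = 20, 88×6/22 = 24, 88×4/22 = 16, 88×4/22 = 16.
cat         O        E   (O−E)²/E
A          13       12     0.0833
B          14       20     1.8000
C          25       24     0.0417
D          24       16     4.0000
F          12       16     1.0000
Sum = 6.925

6.925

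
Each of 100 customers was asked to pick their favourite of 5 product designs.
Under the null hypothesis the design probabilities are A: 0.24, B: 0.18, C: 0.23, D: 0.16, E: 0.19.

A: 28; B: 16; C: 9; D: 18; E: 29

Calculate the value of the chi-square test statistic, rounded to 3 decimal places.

14.924

Expected counts E_i = n·p_i: 100×0.24 = 24, 100×0.18 = 18, 100×0.23 = 23, 100×0.16 = 16, 100×0.19 = 19.
cat         O        E   (O−E)²/E
A          28       24     0.6667
B          16       18     0.2222
C           9       23     8.5217
D          18       16     0.2500
E          29       19     5.2632
Sum = 14.924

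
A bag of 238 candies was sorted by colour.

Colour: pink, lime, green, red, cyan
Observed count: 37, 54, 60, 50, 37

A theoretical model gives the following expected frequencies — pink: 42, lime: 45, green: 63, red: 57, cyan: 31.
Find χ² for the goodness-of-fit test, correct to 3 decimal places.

4.559

cat         O        E   (O−E)²/E
pink       37       42     0.5952
lime       54       45     1.8000
green      60       63     0.1429
red        50       57     0.8596
cyan       37       31     1.1613
Sum = 4.559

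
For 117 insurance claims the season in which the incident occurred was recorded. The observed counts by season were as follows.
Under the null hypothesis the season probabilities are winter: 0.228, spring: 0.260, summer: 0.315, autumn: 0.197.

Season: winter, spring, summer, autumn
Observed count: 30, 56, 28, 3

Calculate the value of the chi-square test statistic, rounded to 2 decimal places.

Expected counts E_i = n·p_i: 117×0.228 = 26.676, 117×0.260 = 30.42, 117×0.315 = 36.855, 117×0.197 = 23.049.
cat         O        E   (O−E)²/E
winter     30   26.676      0.414
spring     56    30.42     21.510
summer     28   36.855      2.128
autumn      3   23.049     17.439
Sum = 41.49

41.49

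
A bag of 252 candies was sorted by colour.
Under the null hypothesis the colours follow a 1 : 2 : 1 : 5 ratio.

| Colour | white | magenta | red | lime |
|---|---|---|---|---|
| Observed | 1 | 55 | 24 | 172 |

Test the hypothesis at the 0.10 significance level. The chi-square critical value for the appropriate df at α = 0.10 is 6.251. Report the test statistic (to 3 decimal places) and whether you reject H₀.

33.939; reject

Ratio total = 9. Expected counts: 252×1/9 = 28, 252×2/9 = 56, 252×1/9 = 28, 252×5/9 = 140.
χ² = (1−28)²/28 + (55−56)²/56 + (24−28)²/28 + (172−140)²/140
   = 26.0357 + 0.0179 + 0.5714 + 7.3143
Sum = 33.939
df = 3. Since 33.939 > 6.251, we reject H₀.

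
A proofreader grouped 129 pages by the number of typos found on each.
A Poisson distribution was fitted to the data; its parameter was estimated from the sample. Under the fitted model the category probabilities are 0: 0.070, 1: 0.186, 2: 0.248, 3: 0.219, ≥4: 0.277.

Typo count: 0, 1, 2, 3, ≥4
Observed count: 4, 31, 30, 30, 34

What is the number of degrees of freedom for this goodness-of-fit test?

3

There are k = 5 categories and 1 parameter estimated from the data, so df = 5 − 1 − 1 = 3.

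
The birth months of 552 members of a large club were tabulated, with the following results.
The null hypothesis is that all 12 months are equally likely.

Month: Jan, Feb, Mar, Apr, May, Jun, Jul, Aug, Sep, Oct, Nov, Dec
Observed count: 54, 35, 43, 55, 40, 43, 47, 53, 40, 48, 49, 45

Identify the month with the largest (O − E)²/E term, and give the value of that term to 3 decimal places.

Under H₀ each category has probability 1/12, so each expected count is 552/12 = 46.
Jan: (54 − 46)²/46 = 64/46 = 1.3913
Feb: (35 − 46)²/46 = 121/46 = 2.6304
Mar: (43 − 46)²/46 = 9/46 = 0.1957
Apr: (55 − 46)²/46 = 81/46 = 1.7609
May: (40 − 46)²/46 = 36/46 = 0.7826
Jun: (43 − 46)²/46 = 9/46 = 0.1957
Jul: (47 − 46)²/46 = 1/46 = 0.0217
Aug: (53 − 46)²/46 = 49/46 = 1.0652
Sep: (40 − 46)²/46 = 36/46 = 0.7826
Oct: (48 − 46)²/46 = 4/46 = 0.0870
Nov: (49 − 46)²/46 = 9/46 = 0.1957
Dec: (45 − 46)²/46 = 1/46 = 0.0217
The largest term is for Feb: 2.630.

Feb, 2.630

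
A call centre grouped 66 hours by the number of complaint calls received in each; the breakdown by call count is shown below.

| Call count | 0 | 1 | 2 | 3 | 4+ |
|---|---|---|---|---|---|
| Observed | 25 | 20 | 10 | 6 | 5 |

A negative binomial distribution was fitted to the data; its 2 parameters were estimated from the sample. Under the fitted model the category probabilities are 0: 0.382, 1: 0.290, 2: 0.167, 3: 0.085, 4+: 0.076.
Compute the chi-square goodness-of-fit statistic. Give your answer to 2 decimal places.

0.16

Expected counts E_i = n·p_i: 66×0.382 = 25.212, 66×0.290 = 19.14, 66×0.167 = 11.022, 66×0.085 = 5.61, 66×0.076 = 5.016.
0: (25 − 25.212)²/25.212 = 0.044944/25.212 = 0.002
1: (20 − 19.14)²/19.14 = 0.7396/19.14 = 0.039
2: (10 − 11.022)²/11.022 = 1.044484/11.022 = 0.095
3: (6 − 5.61)²/5.61 = 0.1521/5.61 = 0.027
4+: (5 − 5.016)²/5.016 = 0.000256/5.016 = 0.000
Sum = 0.16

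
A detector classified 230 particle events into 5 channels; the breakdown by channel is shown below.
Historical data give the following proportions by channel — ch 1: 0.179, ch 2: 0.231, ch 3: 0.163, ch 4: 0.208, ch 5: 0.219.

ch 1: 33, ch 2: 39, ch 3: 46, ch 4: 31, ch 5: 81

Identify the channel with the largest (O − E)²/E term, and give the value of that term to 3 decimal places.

ch 5, 18.626

Expected counts E_i = n·p_i: 230×0.179 = 41.17, 230×0.231 = 53.13, 230×0.163 = 37.49, 230×0.208 = 47.84, 230×0.219 = 50.37.
ch 1: (33 − 41.17)²/41.17 = 66.7489/41.17 = 1.6213
ch 2: (39 − 53.13)²/53.13 = 199.6569/53.13 = 3.7579
ch 3: (46 − 37.49)²/37.49 = 72.4201/37.49 = 1.9317
ch 4: (31 − 47.84)²/47.84 = 283.5856/47.84 = 5.9278
ch 5: (81 − 50.37)²/50.37 = 938.1969/50.37 = 18.6261
The largest term is for ch 5: 18.626.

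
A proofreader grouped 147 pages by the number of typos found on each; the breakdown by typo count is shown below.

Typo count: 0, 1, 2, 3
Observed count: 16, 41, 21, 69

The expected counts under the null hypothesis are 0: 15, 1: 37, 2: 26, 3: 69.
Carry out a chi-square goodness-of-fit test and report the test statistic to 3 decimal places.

1.461

0: (16 − 15)²/15 = 1/15 = 0.0667
1: (41 − 37)²/37 = 16/37 = 0.4324
2: (21 − 26)²/26 = 25/26 = 0.9615
3: (69 − 69)²/69 = 0/69 = 0.0000
Sum = 1.461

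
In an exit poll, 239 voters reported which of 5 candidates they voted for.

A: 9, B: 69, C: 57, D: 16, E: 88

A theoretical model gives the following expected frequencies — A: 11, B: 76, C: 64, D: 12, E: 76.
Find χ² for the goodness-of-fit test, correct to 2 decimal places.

χ² = (9−11)²/11 + (69−76)²/76 + (57−64)²/64 + (16−12)²/12 + (88−76)²/76
   = 0.364 + 0.645 + 0.766 + 1.333 + 1.895
Sum = 5.00

5.00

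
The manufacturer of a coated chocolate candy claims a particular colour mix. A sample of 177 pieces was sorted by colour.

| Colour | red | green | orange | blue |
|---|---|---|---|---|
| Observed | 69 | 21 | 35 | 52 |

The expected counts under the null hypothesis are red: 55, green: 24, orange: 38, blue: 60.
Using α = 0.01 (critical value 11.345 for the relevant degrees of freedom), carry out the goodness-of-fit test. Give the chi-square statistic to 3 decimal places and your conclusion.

5.242; do not reject

cat         O        E   (O−E)²/E
red        69       55     3.5636
green      21       24     0.3750
orange     35       38     0.2368
blue       52       60     1.0667
Sum = 5.242
df = 3. Since 5.242 < 11.345, we do not reject H₀.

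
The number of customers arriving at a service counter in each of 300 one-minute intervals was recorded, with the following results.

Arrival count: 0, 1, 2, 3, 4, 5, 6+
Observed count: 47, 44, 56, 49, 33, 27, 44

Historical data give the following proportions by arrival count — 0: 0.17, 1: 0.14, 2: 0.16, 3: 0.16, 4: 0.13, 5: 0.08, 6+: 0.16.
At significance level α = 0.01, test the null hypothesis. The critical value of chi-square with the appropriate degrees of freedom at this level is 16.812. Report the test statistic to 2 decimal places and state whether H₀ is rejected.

3.39; do not reject

Expected counts E_i = n·p_i: 300×0.17 = 51, 300×0.14 = 42, 300×0.16 = 48, 300×0.16 = 48, 300×0.13 = 39, 300×0.08 = 24, 300×0.16 = 48.
χ² = (47−51)²/51 + (44−42)²/42 + (56−48)²/48 + (49−48)²/48 + (33−39)²/39 + (27−24)²/24 + (44−48)²/48
   = 0.314 + 0.095 + 1.333 + 0.021 + 0.923 + 0.375 + 0.333
Sum = 3.39
df = 6. Since 3.39 < 16.812, we do not reject H₀.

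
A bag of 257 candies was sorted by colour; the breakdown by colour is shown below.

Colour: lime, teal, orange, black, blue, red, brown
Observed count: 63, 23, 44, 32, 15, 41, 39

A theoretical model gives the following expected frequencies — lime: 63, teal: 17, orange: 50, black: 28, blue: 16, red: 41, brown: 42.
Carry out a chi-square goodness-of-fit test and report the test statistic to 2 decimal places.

lime: (63 − 63)²/63 = 0/63 = 0.000
teal: (23 − 17)²/17 = 36/17 = 2.118
orange: (44 − 50)²/50 = 36/50 = 0.720
black: (32 − 28)²/28 = 16/28 = 0.571
blue: (15 − 16)²/16 = 1/16 = 0.063
red: (41 − 41)²/41 = 0/41 = 0.000
brown: (39 − 42)²/42 = 9/42 = 0.214
Sum = 3.69

3.69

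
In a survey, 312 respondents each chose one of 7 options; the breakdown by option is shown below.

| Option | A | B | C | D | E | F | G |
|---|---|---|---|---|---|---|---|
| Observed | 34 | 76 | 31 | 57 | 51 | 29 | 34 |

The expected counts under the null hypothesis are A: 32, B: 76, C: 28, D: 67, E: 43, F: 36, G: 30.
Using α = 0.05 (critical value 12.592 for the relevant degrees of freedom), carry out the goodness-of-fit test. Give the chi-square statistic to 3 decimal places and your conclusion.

χ² = (34−32)²/32 + (76−76)²/76 + (31−28)²/28 + (57−67)²/67 + (51−43)²/43 + (29−36)²/36 + (34−30)²/30
   = 0.1250 + 0.0000 + 0.3214 + 1.4925 + 1.4884 + 1.3611 + 0.5333
Sum = 5.322
df = 6. Since 5.322 < 12.592, we do not reject H₀.

5.322; do not reject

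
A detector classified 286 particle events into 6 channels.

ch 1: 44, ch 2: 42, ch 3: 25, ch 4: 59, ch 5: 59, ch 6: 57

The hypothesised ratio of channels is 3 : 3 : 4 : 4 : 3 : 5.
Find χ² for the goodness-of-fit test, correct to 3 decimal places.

27.074

Ratio total = 22. Expected counts: 286×3/22 = 39, 286×3/22 = 39, 286×4/22 = 52, 286×4/22 = 52, 286×3/22 = 39, 286×5/22 = 65.
cat         O        E   (O−E)²/E
ch 1       44       39     0.6410
ch 2       42       39     0.2308
ch 3       25       52    14.0192
ch 4       59       52     0.9423
ch 5       59       39    10.2564
ch 6       57       65     0.9846
Sum = 27.074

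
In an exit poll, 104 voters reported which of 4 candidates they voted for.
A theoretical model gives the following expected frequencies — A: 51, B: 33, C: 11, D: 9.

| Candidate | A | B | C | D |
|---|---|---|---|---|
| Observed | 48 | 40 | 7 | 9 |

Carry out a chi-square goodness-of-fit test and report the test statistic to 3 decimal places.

3.116

A: (48 − 51)²/51 = 9/51 = 0.1765
B: (40 − 33)²/33 = 49/33 = 1.4848
C: (7 − 11)²/11 = 16/11 = 1.4545
D: (9 − 9)²/9 = 0/9 = 0.0000
Sum = 3.116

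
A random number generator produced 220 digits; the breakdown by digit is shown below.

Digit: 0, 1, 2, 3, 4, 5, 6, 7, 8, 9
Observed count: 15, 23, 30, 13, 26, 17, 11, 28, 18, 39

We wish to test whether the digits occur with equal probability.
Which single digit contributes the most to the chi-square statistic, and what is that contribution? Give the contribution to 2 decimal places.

Expected count for each of the 10 categories: 220/10 = 22.
cat         O        E   (O−E)²/E
0          15       22      2.227
1          23       22      0.045
2          30       22      2.909
3          13       22      3.682
4          26       22      0.727
5          17       22      1.136
6          11       22      5.500
7          28       22      1.636
8          18       22      0.727
9          39       22     13.136
The largest term is for 9: 13.14.

9, 13.14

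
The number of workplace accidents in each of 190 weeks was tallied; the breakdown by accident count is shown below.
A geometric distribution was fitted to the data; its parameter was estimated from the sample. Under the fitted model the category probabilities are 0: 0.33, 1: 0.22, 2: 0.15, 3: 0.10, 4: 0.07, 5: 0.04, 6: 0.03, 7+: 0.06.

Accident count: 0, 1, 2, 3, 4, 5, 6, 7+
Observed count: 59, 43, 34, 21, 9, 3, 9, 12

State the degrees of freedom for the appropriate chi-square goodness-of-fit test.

There are k = 8 categories and 1 parameter estimated from the data, so df = 8 − 1 − 1 = 6.

6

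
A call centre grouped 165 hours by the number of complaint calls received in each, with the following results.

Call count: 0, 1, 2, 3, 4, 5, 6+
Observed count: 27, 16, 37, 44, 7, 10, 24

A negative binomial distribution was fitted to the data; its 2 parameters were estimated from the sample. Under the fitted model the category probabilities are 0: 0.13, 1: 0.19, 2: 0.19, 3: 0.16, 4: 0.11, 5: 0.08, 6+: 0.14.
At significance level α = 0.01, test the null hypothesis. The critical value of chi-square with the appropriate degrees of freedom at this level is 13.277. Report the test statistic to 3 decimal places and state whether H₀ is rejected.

29.364; reject

Expected counts E_i = n·p_i: 165×0.13 = 21.45, 165×0.19 = 31.35, 165×0.19 = 31.35, 165×0.16 = 26.4, 165×0.11 = 18.15, 165×0.08 = 13.2, 165×0.14 = 23.1.
χ² = (27−21.45)²/21.45 + (16−31.35)²/31.35 + (37−31.35)²/31.35 + (44−26.4)²/26.4 + (7−18.15)²/18.15 + (10−13.2)²/13.2 + (24−23.1)²/23.1
   = 1.4360 + 7.5159 + 1.0183 + 11.7333 + 6.8497 + 0.7758 + 0.0351
Sum = 29.364
df = 4. Since 29.364 > 13.277, we reject H₀.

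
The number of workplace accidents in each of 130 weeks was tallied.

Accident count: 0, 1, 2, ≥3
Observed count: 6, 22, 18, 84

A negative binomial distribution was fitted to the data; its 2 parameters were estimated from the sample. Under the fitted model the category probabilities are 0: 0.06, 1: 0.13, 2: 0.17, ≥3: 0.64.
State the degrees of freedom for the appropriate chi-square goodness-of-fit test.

1

There are k = 4 categories and 2 parameters estimated from the data, so df = 4 − 1 − 2 = 1.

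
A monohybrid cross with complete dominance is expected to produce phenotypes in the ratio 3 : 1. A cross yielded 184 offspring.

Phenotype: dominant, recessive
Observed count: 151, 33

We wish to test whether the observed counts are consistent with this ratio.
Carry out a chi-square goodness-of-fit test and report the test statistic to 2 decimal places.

Ratio total = 4. Expected counts: 184×3/4 = 138, 184×1/4 = 46.
dominant: (151 − 138)²/138 = 169/138 = 1.225
recessive: (33 − 46)²/46 = 169/46 = 3.674
Sum = 4.90

4.90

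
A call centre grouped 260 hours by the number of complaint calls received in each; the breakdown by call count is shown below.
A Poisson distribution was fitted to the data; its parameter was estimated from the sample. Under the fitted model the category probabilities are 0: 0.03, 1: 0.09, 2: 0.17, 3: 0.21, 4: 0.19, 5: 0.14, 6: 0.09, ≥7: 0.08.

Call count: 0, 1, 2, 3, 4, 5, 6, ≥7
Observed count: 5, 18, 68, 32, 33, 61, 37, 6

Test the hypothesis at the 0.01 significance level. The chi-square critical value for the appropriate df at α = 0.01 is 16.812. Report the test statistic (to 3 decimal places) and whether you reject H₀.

Expected counts E_i = n·p_i: 260×0.03 = 7.8, 260×0.09 = 23.4, 260×0.17 = 44.2, 260×0.21 = 54.6, 260×0.19 = 49.4, 260×0.14 = 36.4, 260×0.09 = 23.4, 260×0.08 = 20.8.
χ² = (5−7.8)²/7.8 + (18−23.4)²/23.4 + (68−44.2)²/44.2 + (32−54.6)²/54.6 + (33−49.4)²/49.4 + (61−36.4)²/36.4 + (37−23.4)²/23.4 + (6−20.8)²/20.8
   = 1.0051 + 1.2462 + 12.8154 + 9.3546 + 5.4445 + 16.6253 + 7.9043 + 10.5308
Sum = 64.926
df = 6. Since 64.926 > 16.812, we reject H₀.

64.926; reject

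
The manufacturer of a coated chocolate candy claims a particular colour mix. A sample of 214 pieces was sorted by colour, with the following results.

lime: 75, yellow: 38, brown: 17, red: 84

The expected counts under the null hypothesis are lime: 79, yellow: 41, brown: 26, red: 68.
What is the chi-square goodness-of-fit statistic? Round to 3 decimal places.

7.302

χ² = (75−79)²/79 + (38−41)²/41 + (17−26)²/26 + (84−68)²/68
   = 0.2025 + 0.2195 + 3.1154 + 3.7647
Sum = 7.302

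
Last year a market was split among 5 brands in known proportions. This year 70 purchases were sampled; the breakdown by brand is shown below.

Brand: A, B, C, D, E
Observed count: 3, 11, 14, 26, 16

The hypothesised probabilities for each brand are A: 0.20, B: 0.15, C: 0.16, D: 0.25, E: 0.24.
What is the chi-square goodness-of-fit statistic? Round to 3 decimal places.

Expected counts E_i = n·p_i: 70×0.20 = 14, 70×0.15 = 10.5, 70×0.16 = 11.2, 70×0.25 = 17.5, 70×0.24 = 16.8.
χ² = (3−14)²/14 + (11−10.5)²/10.5 + (14−11.2)²/11.2 + (26−17.5)²/17.5 + (16−16.8)²/16.8
   = 8.6429 + 0.0238 + 0.7000 + 4.1286 + 0.0381
Sum = 13.533

13.533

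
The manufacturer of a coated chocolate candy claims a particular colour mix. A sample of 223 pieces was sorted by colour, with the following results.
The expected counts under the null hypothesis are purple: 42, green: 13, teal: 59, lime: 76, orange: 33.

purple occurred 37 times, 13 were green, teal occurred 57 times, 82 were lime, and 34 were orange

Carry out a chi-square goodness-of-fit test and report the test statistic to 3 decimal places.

1.167

cat         O        E   (O−E)²/E
purple     37       42     0.5952
green      13       13     0.0000
teal       57       59     0.0678
lime       82       76     0.4737
orange     34       33     0.0303
Sum = 1.167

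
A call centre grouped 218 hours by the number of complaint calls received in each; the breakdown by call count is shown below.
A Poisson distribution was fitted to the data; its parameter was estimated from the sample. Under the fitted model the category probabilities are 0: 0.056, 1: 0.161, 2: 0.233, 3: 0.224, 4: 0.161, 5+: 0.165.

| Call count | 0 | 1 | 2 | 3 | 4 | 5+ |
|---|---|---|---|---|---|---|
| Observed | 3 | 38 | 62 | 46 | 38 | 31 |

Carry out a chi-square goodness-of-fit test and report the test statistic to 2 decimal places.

Expected counts E_i = n·p_i: 218×0.056 = 12.208, 218×0.161 = 35.098, 218×0.233 = 50.794, 218×0.224 = 48.832, 218×0.161 = 35.098, 218×0.165 = 35.97.
cat         O        E   (O−E)²/E
0           3   12.208      6.945
1          38   35.098      0.240
2          62   50.794      2.472
3          46   48.832      0.164
4          38   35.098      0.240
5+         31    35.97      0.687
Sum = 10.75

10.75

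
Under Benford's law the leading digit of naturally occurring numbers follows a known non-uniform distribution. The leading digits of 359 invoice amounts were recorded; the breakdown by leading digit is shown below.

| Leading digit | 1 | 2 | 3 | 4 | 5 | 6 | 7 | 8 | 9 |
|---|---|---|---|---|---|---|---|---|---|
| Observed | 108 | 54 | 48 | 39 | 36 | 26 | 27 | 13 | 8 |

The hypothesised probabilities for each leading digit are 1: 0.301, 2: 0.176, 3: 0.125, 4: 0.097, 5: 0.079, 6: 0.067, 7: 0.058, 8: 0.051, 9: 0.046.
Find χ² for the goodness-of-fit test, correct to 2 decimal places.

Expected counts E_i = n·p_i: 359×0.301 = 108.059, 359×0.176 = 63.184, 359×0.125 = 44.875, 359×0.097 = 34.823, 359×0.079 = 28.361, 359×0.067 = 24.053, 359×0.058 = 20.822, 359×0.051 = 18.309, 359×0.046 = 16.514.
1: (108 − 108.059)²/108.059 = 0.003481/108.059 = 0.000
2: (54 − 63.184)²/63.184 = 84.345856/63.184 = 1.335
3: (48 − 44.875)²/44.875 = 9.765625/44.875 = 0.218
4: (39 − 34.823)²/34.823 = 17.447329/34.823 = 0.501
5: (36 − 28.361)²/28.361 = 58.354321/28.361 = 2.058
6: (26 − 24.053)²/24.053 = 3.790809/24.053 = 0.158
7: (27 − 20.822)²/20.822 = 38.167684/20.822 = 1.833
8: (13 − 18.309)²/18.309 = 28.185481/18.309 = 1.539
9: (8 − 16.514)²/16.514 = 72.488196/16.514 = 4.389
Sum = 12.03

12.03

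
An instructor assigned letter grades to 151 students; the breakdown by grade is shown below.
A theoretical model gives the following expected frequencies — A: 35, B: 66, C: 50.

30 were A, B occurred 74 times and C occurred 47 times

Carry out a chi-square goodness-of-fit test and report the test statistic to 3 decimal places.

A: (30 − 35)²/35 = 25/35 = 0.7143
B: (74 − 66)²/66 = 64/66 = 0.9697
C: (47 − 50)²/50 = 9/50 = 0.1800
Sum = 1.864

1.864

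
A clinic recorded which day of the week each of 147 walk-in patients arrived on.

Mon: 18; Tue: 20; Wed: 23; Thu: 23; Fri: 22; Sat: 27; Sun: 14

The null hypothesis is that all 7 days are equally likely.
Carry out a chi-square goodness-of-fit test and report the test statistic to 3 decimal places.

4.952

Expected count for each of the 7 categories: 147/7 = 21.
cat         O        E   (O−E)²/E
Mon        18       21     0.4286
Tue        20       21     0.0476
Wed        23       21     0.1905
Thu        23       21     0.1905
Fri        22       21     0.0476
Sat        27       21     1.7143
Sun        14       21     2.3333
Sum = 4.952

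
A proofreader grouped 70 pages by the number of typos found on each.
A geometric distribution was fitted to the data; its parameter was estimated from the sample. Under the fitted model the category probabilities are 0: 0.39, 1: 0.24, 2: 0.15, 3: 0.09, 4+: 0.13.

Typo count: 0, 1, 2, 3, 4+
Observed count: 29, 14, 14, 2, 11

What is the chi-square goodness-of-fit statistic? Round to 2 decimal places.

Expected counts E_i = n·p_i: 70×0.39 = 27.3, 70×0.24 = 16.8, 70×0.15 = 10.5, 70×0.09 = 6.3, 70×0.13 = 9.1.
0: (29 − 27.3)²/27.3 = 2.89/27.3 = 0.106
1: (14 − 16.8)²/16.8 = 7.84/16.8 = 0.467
2: (14 − 10.5)²/10.5 = 12.25/10.5 = 1.167
3: (2 − 6.3)²/6.3 = 18.49/6.3 = 2.935
4+: (11 − 9.1)²/9.1 = 3.61/9.1 = 0.397
Sum = 5.07

5.07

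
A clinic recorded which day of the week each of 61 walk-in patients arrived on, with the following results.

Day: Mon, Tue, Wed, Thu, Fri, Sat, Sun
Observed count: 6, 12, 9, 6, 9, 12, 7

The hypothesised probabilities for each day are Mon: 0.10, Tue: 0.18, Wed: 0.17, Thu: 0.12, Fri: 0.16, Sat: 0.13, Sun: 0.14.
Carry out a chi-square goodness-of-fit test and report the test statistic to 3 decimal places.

2.941

Expected counts E_i = n·p_i: 61×0.10 = 6.1, 61×0.18 = 10.98, 61×0.17 = 10.37, 61×0.12 = 7.32, 61×0.16 = 9.76, 61×0.13 = 7.93, 61×0.14 = 8.54.
cat         O        E   (O−E)²/E
Mon         6      6.1     0.0016
Tue        12    10.98     0.0948
Wed         9    10.37     0.1810
Thu         6     7.32     0.2380
Fri         9     9.76     0.0592
Sat        12     7.93     2.0889
Sun         7     8.54     0.2777
Sum = 2.941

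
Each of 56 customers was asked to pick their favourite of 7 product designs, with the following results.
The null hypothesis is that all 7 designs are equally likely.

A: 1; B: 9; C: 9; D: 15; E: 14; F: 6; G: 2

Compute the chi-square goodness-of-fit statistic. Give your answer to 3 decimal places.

Expected count for each of the 7 categories: 56/7 = 8.
A: (1 − 8)²/8 = 49/8 = 6.1250
B: (9 − 8)²/8 = 1/8 = 0.1250
C: (9 − 8)²/8 = 1/8 = 0.1250
D: (15 − 8)²/8 = 49/8 = 6.1250
E: (14 − 8)²/8 = 36/8 = 4.5000
F: (6 − 8)²/8 = 4/8 = 0.5000
G: (2 − 8)²/8 = 36/8 = 4.5000
Sum = 22.000

22.000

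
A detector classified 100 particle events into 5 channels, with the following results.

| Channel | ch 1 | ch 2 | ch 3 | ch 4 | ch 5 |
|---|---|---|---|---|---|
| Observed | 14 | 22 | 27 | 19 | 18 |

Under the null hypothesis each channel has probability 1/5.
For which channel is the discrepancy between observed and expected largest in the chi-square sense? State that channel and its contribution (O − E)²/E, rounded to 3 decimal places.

Expected count for each of the 5 categories: 100/5 = 20.
ch 1: (14 − 20)²/20 = 36/20 = 1.8000
ch 2: (22 − 20)²/20 = 4/20 = 0.2000
ch 3: (27 − 20)²/20 = 49/20 = 2.4500
ch 4: (19 − 20)²/20 = 1/20 = 0.0500
ch 5: (18 − 20)²/20 = 4/20 = 0.2000
The largest term is for ch 3: 2.450.

ch 3, 2.450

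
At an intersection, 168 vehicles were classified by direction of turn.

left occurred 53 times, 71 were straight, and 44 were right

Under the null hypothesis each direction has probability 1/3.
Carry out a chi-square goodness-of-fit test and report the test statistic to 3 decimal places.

6.750

Expected count for each of the 3 categories: 168/3 = 56.
cat           O        E   (O−E)²/E
left         53       56     0.1607
straight     71       56     4.0179
right        44       56     2.5714
Sum = 6.750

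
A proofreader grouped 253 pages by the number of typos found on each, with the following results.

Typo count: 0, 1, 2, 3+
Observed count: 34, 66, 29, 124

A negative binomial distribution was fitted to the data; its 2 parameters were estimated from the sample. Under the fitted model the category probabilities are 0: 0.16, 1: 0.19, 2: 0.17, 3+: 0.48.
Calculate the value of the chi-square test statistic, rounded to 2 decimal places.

Expected counts E_i = n·p_i: 253×0.16 = 40.48, 253×0.19 = 48.07, 253×0.17 = 43.01, 253×0.48 = 121.44.
cat         O        E   (O−E)²/E
0          34    40.48      1.037
1          66    48.07      6.688
2          29    43.01      4.564
3+        124   121.44      0.054
Sum = 12.34

12.34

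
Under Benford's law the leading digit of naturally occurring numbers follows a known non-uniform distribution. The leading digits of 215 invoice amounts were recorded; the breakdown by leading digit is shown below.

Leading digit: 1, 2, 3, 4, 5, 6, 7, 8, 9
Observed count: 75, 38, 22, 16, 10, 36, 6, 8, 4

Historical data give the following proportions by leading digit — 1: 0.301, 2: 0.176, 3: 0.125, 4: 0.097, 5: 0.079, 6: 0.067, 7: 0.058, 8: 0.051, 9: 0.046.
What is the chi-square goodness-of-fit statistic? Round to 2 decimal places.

46.56

Expected counts E_i = n·p_i: 215×0.301 = 64.715, 215×0.176 = 37.84, 215×0.125 = 26.875, 215×0.097 = 20.855, 215×0.079 = 16.985, 215×0.067 = 14.405, 215×0.058 = 12.47, 215×0.051 = 10.965, 215×0.046 = 9.89.
1: (75 − 64.715)²/64.715 = 105.781225/64.715 = 1.635
2: (38 − 37.84)²/37.84 = 0.0256/37.84 = 0.001
3: (22 − 26.875)²/26.875 = 23.765625/26.875 = 0.884
4: (16 − 20.855)²/20.855 = 23.571025/20.855 = 1.130
5: (10 − 16.985)²/16.985 = 48.790225/16.985 = 2.873
6: (36 − 14.405)²/14.405 = 466.344025/14.405 = 32.374
7: (6 − 12.47)²/12.47 = 41.8609/12.47 = 3.357
8: (8 − 10.965)²/10.965 = 8.791225/10.965 = 0.802
9: (4 − 9.89)²/9.89 = 34.6921/9.89 = 3.508
Sum = 46.56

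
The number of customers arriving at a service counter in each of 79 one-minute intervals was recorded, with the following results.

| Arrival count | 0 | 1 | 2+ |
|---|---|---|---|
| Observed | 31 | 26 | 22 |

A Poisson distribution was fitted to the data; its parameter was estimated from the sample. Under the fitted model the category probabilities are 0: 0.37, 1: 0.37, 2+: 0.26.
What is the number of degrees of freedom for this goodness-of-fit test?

1

There are k = 3 categories and 1 parameter estimated from the data, so df = 3 − 1 − 1 = 1.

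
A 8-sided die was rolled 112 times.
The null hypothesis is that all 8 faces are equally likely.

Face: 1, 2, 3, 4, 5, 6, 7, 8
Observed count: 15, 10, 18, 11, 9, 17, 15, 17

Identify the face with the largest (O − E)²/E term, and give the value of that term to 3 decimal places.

5, 1.786

Expected count for each of the 8 categories: 112/8 = 14.
cat         O        E   (O−E)²/E
1          15       14     0.0714
2          10       14     1.1429
3          18       14     1.1429
4          11       14     0.6429
5           9       14     1.7857
6          17       14     0.6429
7          15       14     0.0714
8          17       14     0.6429
The largest term is for 5: 1.786.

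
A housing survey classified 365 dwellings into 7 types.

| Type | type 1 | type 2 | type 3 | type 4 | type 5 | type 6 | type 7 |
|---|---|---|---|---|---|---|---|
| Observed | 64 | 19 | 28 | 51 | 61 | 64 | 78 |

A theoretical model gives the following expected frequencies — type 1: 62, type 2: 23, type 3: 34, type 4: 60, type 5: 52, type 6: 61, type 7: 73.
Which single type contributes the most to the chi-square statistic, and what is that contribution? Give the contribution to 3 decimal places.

χ² = (64−62)²/62 + (19−23)²/23 + (28−34)²/34 + (51−60)²/60 + (61−52)²/52 + (64−61)²/61 + (78−73)²/73
   = 0.0645 + 0.6957 + 1.0588 + 1.3500 + 1.5577 + 0.1475 + 0.3425
The largest term is for type 5: 1.558.

type 5, 1.558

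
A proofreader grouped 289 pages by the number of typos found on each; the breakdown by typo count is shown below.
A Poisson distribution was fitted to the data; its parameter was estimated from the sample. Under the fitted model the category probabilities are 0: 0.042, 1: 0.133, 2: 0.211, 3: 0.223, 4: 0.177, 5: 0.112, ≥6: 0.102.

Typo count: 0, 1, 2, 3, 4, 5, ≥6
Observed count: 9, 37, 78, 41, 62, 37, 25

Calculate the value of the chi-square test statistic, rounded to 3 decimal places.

Expected counts E_i = n·p_i: 289×0.042 = 12.138, 289×0.133 = 38.437, 289×0.211 = 60.979, 289×0.223 = 64.447, 289×0.177 = 51.153, 289×0.112 = 32.368, 289×0.102 = 29.478.
0: (9 − 12.138)²/12.138 = 9.847044/12.138 = 0.8113
1: (37 − 38.437)²/38.437 = 2.064969/38.437 = 0.0537
2: (78 − 60.979)²/60.979 = 289.714441/60.979 = 4.7511
3: (41 − 64.447)²/64.447 = 549.761809/64.447 = 8.5304
4: (62 − 51.153)²/51.153 = 117.657409/51.153 = 2.3001
5: (37 − 32.368)²/32.368 = 21.455424/32.368 = 0.6629
≥6: (25 − 29.478)²/29.478 = 20.052484/29.478 = 0.6803
Sum = 17.790

17.790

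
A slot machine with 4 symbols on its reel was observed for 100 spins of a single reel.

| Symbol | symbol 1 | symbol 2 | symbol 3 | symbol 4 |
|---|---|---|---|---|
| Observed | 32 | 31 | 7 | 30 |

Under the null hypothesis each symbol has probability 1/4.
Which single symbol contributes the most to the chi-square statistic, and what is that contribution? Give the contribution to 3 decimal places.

symbol 3, 12.960

Under H₀ each category has probability 1/4, so each expected count is 100/4 = 25.
cat           O        E   (O−E)²/E
symbol 1     32       25     1.9600
symbol 2     31       25     1.4400
symbol 3      7       25    12.9600
symbol 4     30       25     1.0000
The largest term is for symbol 3: 12.960.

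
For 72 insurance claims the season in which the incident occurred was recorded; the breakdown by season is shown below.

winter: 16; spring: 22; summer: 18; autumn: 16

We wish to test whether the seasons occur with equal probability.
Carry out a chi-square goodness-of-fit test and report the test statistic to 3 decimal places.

1.333

Under H₀ each category has probability 1/4, so each expected count is 72/4 = 18.
cat         O        E   (O−E)²/E
winter     16       18     0.2222
spring     22       18     0.8889
summer     18       18     0.0000
autumn     16       18     0.2222
Sum = 1.333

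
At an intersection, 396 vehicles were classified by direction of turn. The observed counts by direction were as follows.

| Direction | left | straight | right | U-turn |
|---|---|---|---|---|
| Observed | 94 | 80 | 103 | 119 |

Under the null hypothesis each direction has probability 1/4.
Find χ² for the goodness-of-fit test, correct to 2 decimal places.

8.10

Under H₀ each category has probability 1/4, so each expected count is 396/4 = 99.
left: (94 − 99)²/99 = 25/99 = 0.253
straight: (80 − 99)²/99 = 361/99 = 3.646
right: (103 − 99)²/99 = 16/99 = 0.162
U-turn: (119 − 99)²/99 = 400/99 = 4.040
Sum = 8.10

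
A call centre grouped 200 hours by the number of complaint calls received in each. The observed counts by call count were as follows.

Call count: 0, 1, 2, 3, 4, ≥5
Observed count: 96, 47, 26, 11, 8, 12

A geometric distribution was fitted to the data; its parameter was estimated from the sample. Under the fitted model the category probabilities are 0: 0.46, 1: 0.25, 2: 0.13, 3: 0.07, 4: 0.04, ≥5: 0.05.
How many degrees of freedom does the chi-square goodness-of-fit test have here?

4

There are k = 6 categories and 1 parameter estimated from the data, so df = 6 − 1 − 1 = 4.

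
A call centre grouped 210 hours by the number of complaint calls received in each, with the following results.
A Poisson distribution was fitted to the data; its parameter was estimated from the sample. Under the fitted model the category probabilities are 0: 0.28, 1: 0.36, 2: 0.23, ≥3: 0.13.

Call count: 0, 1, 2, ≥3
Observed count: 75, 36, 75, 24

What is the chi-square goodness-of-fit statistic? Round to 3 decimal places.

Expected counts E_i = n·p_i: 210×0.28 = 58.8, 210×0.36 = 75.6, 210×0.23 = 48.3, 210×0.13 = 27.3.
cat         O        E   (O−E)²/E
0          75     58.8     4.4633
1          36     75.6    20.7429
2          75     48.3    14.7596
≥3         24     27.3     0.3989
Sum = 40.365

40.365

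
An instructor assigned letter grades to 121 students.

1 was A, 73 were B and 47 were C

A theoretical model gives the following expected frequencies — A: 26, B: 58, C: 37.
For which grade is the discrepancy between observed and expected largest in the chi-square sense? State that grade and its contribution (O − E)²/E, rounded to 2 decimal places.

A, 24.04

χ² = (1−26)²/26 + (73−58)²/58 + (47−37)²/37
   = 24.038 + 3.879 + 2.703
The largest term is for A: 24.04.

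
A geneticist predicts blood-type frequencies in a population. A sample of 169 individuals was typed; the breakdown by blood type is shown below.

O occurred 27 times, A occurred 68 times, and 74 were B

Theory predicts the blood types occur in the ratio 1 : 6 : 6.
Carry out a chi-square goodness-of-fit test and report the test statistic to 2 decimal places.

16.56

Ratio total = 13. Expected counts: 169×1/13 = 13, 169×6/13 = 78, 169×6/13 = 78.
cat         O        E   (O−E)²/E
O          27       13     15.077
A          68       78      1.282
B          74       78      0.205
Sum = 16.56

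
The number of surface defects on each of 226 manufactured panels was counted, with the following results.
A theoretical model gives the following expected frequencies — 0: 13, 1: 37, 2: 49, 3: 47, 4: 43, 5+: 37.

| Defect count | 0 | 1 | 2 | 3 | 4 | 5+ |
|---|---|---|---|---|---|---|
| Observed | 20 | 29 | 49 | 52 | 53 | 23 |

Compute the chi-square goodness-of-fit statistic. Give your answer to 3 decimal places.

0: (20 − 13)²/13 = 49/13 = 3.7692
1: (29 − 37)²/37 = 64/37 = 1.7297
2: (49 − 49)²/49 = 0/49 = 0.0000
3: (52 − 47)²/47 = 25/47 = 0.5319
4: (53 − 43)²/43 = 100/43 = 2.3256
5+: (23 − 37)²/37 = 196/37 = 5.2973
Sum = 13.654

13.654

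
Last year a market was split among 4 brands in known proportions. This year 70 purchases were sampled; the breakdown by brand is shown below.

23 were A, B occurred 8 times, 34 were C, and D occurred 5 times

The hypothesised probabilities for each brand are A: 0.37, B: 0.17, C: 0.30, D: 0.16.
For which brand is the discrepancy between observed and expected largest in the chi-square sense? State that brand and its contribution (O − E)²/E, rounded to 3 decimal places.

Expected counts E_i = n·p_i: 70×0.37 = 25.9, 70×0.17 = 11.9, 70×0.30 = 21, 70×0.16 = 11.2.
A: (23 − 25.9)²/25.9 = 8.41/25.9 = 0.3247
B: (8 − 11.9)²/11.9 = 15.21/11.9 = 1.2782
C: (34 − 21)²/21 = 169/21 = 8.0476
D: (5 − 11.2)²/11.2 = 38.44/11.2 = 3.4321
The largest term is for C: 8.048.

C, 8.048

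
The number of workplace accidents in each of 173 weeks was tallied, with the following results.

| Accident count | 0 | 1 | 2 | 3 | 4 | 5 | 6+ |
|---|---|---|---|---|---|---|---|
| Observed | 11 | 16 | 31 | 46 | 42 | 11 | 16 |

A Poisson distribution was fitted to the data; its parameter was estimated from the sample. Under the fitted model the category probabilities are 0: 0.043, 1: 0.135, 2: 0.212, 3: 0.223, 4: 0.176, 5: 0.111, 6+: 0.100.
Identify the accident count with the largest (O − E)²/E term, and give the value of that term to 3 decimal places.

Expected counts E_i = n·p_i: 173×0.043 = 7.439, 173×0.135 = 23.355, 173×0.212 = 36.676, 173×0.223 = 38.579, 173×0.176 = 30.448, 173×0.111 = 19.203, 173×0.100 = 17.3.
cat         O        E   (O−E)²/E
0          11    7.439     1.7046
1          16   23.355     2.3163
2          31   36.676     0.8784
3          46   38.579     1.4275
4          42   30.448     4.3828
5          11   19.203     3.5041
6+         16     17.3     0.0977
The largest term is for 4: 4.383.

4, 4.383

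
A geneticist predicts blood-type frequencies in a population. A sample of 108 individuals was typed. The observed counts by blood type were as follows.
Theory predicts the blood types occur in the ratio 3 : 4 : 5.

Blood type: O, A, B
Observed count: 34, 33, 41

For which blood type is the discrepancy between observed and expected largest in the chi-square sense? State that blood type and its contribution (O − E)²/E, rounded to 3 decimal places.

O, 1.815

Ratio total = 12. Expected counts: 108×3/12 = 27, 108×4/12 = 36, 108×5/12 = 45.
O: (34 − 27)²/27 = 49/27 = 1.8148
A: (33 − 36)²/36 = 9/36 = 0.2500
B: (41 − 45)²/45 = 16/45 = 0.3556
The largest term is for O: 1.815.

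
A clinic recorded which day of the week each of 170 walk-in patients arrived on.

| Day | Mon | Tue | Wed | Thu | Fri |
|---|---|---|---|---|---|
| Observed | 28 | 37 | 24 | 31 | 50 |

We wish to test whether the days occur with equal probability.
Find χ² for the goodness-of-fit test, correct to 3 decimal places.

12.059

Expected count for each of the 5 categories: 170/5 = 34.
χ² = (28−34)²/34 + (37−34)²/34 + (24−34)²/34 + (31−34)²/34 + (50−34)²/34
   = 1.0588 + 0.2647 + 2.9412 + 0.2647 + 7.5294
Sum = 12.059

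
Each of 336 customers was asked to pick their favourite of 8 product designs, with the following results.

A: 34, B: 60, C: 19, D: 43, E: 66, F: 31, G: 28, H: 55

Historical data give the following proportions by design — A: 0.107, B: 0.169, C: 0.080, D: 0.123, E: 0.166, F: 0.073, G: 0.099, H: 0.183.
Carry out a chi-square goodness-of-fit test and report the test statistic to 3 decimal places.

7.765

Expected counts E_i = n·p_i: 336×0.107 = 35.952, 336×0.169 = 56.784, 336×0.080 = 26.88, 336×0.123 = 41.328, 336×0.166 = 55.776, 336×0.073 = 24.528, 336×0.099 = 33.264, 336×0.183 = 61.488.
A: (34 − 35.952)²/35.952 = 3.810304/35.952 = 0.1060
B: (60 − 56.784)²/56.784 = 10.342656/56.784 = 0.1821
C: (19 − 26.88)²/26.88 = 62.0944/26.88 = 2.3101
D: (43 − 41.328)²/41.328 = 2.795584/41.328 = 0.0676
E: (66 − 55.776)²/55.776 = 104.530176/55.776 = 1.8741
F: (31 − 24.528)²/24.528 = 41.886784/24.528 = 1.7077
G: (28 − 33.264)²/33.264 = 27.709696/33.264 = 0.8330
H: (55 − 61.488)²/61.488 = 42.094144/61.488 = 0.6846
Sum = 7.765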